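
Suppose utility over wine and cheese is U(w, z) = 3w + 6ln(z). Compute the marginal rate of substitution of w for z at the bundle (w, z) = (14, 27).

MU_w = 3, MU_z = 6/z.
MRS = 3 ÷ (6/z).
At (14, 27): MRS = 13.5.
That is, one extra unit of w is worth 13.5 units of z at the margin.

MRS = 13.5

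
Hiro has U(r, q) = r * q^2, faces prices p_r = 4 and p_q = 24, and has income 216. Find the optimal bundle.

MU_r = q^2 and MU_q = 2·r·q.
MRS = MU_r/MU_q = (1/2)·q/r.
Tangency: set MRS = p_r/p_q = 4/24 = 1/6.
So (1/2)·q/r = 1/6, i.e. q = (1/3)·r.
Substitute into the budget 4·r + 24·q = 216: 12·r = 216, so r* = 18.
Then q* = (1/3)·18 = 6.

r* = 18, q* = 6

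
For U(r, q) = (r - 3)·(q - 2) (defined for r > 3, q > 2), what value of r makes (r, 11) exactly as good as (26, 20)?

U(26, 20) = 414.
Set U(r, 11) = 414 and solve.
With q = 11: (11 − 2) = 9, so (r − 3) = 414/9 = 46.
So r = 3 + 46 = 49.
Check: U(49, 11) = 414.

r = 49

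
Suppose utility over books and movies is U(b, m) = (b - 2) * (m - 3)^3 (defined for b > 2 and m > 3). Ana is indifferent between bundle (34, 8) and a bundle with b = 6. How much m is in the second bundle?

m = 13

U(34, 8) = 4000.
Set U(6, m) = 4000 and solve.
With b = 6: (6 − 2) = 4, so (m − 3)^3 = 4000/4 = 1000.
Taking the cube root (with m > 3): m − 3 = 10, so m = 13.
Check: U(6, 13) = 4000.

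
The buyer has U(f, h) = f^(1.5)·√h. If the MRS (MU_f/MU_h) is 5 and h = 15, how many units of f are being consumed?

MU_f = 1.5·√f·√h and MU_h = 0.5·f^(1.5)·h^(-0.5).
MRS = MU_f/MU_h = (3)·h/f.
Substitute h = 15: MRS = 45/f. Setting 45/f = 5 gives f = 45/5 = 9.

f = 9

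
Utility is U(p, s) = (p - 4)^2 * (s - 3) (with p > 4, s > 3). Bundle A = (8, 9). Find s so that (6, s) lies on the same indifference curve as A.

s = 27

U(8, 9) = 96.
Set U(6, s) = 96 and solve.
With p = 6: (6 − 4)^2 = 4, so (s − 3) = 96/4 = 24.
So s = 3 + 24 = 27.
Check: U(6, 27) = 96.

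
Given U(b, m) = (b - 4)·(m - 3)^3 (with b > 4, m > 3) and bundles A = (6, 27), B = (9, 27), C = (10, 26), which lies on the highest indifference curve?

Bundle C

Evaluate utility at each bundle:
U(A) = 27648.
U(B) = 69120.
U(C) = 73002.
Highest utility is C, so C ≻ B ≻ A.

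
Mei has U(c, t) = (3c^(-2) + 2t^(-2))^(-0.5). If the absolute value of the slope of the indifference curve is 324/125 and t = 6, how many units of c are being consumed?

For CES with ρ = -2, MRS = (3/2)·(t/c)^3.
Setting (3/2)·(6/c)^3 = 324/125 gives (6/c)^3 = 216/125, so 6/c = 1.2 and c = 5.

c = 5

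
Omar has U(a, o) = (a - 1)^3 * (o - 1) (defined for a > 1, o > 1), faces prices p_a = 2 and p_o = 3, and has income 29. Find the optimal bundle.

MU_a = 3·(a−1)^2·(o−1), MU_o = (a−1)^3.
MRS = (3/1)·(o−1)/(a−1).
Tangency: set MRS = p_a/p_o = 2/3.
So (3/1)·(o − 1)/(a − 1) = 2/3, i.e. (o − 1) = (2/9)·(a − 1).
Rewrite the budget in excess-of-subsistence terms: 2·(a − 1) + 3·(o − 1) = 29 − 2·1 − 3·1 = 24.
Substituting, (8/3)·(a − 1) = 24, so a − 1 = 9 and a* = 10.
Then o − 1 = (2/9)·9 = 2, so o* = 3.

a* = 10, o* = 3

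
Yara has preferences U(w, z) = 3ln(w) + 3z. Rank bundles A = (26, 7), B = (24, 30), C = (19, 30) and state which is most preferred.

Evaluate utility at each bundle:
U(A) = 30.774.
U(B) = 99.534.
U(C) = 98.833.
Highest utility is B, so B ≻ C ≻ A.

Bundle B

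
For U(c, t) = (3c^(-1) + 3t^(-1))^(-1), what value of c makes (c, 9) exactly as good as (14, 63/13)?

U depends on (c, t) only through S = 3c^(-1) + 3t^(-1), so equal utility means equal S. At (14, 63/13): S = 5/6.
With t = 9: 3·9^(-1) = 1/3, so 3c^(-1) = 5/6 − 1/3 = 0.5, i.e. c^(-1) = 1/6.
Hence c = 1/(1/6) = 6.
Check: U(6, 9) = 1.2.

c = 6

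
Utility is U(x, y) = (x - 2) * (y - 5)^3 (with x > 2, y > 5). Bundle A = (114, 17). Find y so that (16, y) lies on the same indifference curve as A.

U(114, 17) = 193536.
Set U(16, y) = 193536 and solve.
With x = 16: (16 − 2) = 14, so (y − 5)^3 = 193536/14 = 13824.
Taking the cube root (with y > 5): y − 5 = 24, so y = 29.
Check: U(16, 29) = 193536.

y = 29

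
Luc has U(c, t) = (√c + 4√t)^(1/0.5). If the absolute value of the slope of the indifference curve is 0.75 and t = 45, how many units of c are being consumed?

For CES with ρ = 0.5, MRS = (1/4)·√(t/c).
Setting (1/4)·√(45/c) = 0.75 gives √(45/c) = 3, so 45/c = 9 and c = 5.

c = 5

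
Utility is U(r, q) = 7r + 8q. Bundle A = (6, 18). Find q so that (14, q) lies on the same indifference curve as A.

q = 11

U(6, 18) = 186.
Set U(14, q) = 186 and solve.
7·14 + 8q = 186 ⇒ 8q = 88 ⇒ q = 11.
Check: U(14, 11) = 186.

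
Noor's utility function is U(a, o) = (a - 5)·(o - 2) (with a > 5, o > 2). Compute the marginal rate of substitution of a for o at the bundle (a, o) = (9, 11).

MRS = 2.25

MU_a = (o−2), MU_o = (a−5).
MRS = (o−2)/(a−5).
At (9, 11): MRS = 2.25.
So at (9, 11) the consumer would give up 2.25 units of o for one more unit of a.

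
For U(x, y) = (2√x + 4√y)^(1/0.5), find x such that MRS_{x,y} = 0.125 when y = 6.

For CES with ρ = 0.5, MRS = (2/4)·√(y/x).
Setting (2/4)·√(6/x) = 0.125 gives √(6/x) = 0.25, so 6/x = 1/16 and x = 96.

x = 96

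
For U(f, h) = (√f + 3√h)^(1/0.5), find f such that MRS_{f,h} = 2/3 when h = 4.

For CES with ρ = 0.5, MRS = (1/3)·√(h/f).
Setting (1/3)·√(4/f) = 2/3 gives √(4/f) = 2, so 4/f = 4 and f = 1.

f = 1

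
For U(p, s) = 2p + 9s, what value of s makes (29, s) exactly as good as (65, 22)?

U(65, 22) = 328.
Set U(29, s) = 328 and solve.
2·29 + 9s = 328 ⇒ 9s = 270 ⇒ s = 30.
Check: U(29, 30) = 328.

s = 30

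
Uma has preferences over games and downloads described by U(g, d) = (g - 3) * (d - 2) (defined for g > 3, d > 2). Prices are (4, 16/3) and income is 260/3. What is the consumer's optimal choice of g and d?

g* = 11, d* = 8

MU_g = (d−2), MU_d = (g−3).
MRS = (d−2)/(g−3).
Tangency: set MRS = p_g/p_d = 4/(16/3) = 0.75.
So (d − 2)/(g − 3) = 0.75, i.e. (d − 2) = 0.75·(g − 3).
Rewrite the budget in excess-of-subsistence terms: 4·(g − 3) + (16/3)·(d − 2) = 260/3 − 4·3 − (16/3)·2 = 64.
Substituting, 8·(g − 3) = 64, so g − 3 = 8 and g* = 11.
Then d − 2 = 0.75·8 = 6, so d* = 8.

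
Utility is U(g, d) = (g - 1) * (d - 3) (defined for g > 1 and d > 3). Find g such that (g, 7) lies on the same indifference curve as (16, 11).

g = 31

U(16, 11) = 120.
Set U(g, 7) = 120 and solve.
With d = 7: (7 − 3) = 4, so (g − 1) = 120/4 = 30.
So g = 1 + 30 = 31.
Check: U(31, 7) = 120.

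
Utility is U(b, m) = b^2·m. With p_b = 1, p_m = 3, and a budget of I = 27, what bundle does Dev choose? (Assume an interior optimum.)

b* = 18, m* = 3

MU_b = 2·b·m and MU_m = b^2.
MRS = MU_b/MU_m = (2/1)·m/b.
Tangency: set MRS = p_b/p_m = 1/3.
So (2/1)·m/b = 1/3, i.e. m = (1/6)·b.
Substitute into the budget 1·b + 3·m = 27: 1.5·b = 27, so b* = 18.
Then m* = (1/6)·18 = 3.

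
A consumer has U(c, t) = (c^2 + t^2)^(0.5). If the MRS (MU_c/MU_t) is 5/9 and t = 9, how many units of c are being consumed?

c = 5

For CES with ρ = 2, MRS = (t/c)^(-1).
Setting (9/c)^(-1) = 5/9 gives 9/c = 1.8 and c = 5.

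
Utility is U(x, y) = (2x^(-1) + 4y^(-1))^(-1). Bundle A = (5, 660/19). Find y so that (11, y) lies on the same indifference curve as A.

y = 12

U depends on (x, y) only through S = 2x^(-1) + 4y^(-1), so equal utility means equal S. At (5, 660/19): S = 17/33.
With x = 11: 2·11^(-1) = 2/11, so 4y^(-1) = 17/33 − 2/11 = 1/3, i.e. y^(-1) = 1/12.
Hence y = 1/(1/12) = 12.
Check: U(11, 12) = 1.9412.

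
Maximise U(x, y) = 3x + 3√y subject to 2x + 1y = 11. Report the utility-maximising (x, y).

MU_x = 3, MU_y = 3/(2√y).
MRS = 3 ÷ (3/(2√y)).
Tangency: set MRS = p_x/p_y = 2/1 = 2.
MRS depends only on y: 2·√y = 2 ⇒ √y = 2/2 = 1 ⇒ y* = 1.
From the budget, 2·x = 11 − 1·1 = 10, so x* = 5.

x* = 5, y* = 1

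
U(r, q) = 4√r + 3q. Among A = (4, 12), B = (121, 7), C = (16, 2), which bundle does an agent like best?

Evaluate utility at each bundle:
U(A) = 44.000.
U(B) = 65.000.
U(C) = 22.000.
Highest utility is B, so B ≻ A ≻ C.

Bundle B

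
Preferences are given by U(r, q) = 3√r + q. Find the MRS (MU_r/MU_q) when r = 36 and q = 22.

MU_r = 3/(2√r), MU_q = 1.
MRS = 3/(2√r) ÷ 1.
At (36, 22): MRS = 0.25.
So at (36, 22) the consumer would give up 0.25 units of q for one more unit of r.

MRS = 0.25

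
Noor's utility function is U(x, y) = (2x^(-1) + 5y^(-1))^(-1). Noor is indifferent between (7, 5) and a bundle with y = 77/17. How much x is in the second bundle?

x = 11

U depends on (x, y) only through S = 2x^(-1) + 5y^(-1), so equal utility means equal S. At (7, 5): S = 9/7.
With y = 77/17: 5·(77/17)^(-1) = 85/77, so 2x^(-1) = 9/7 − 85/77 = 2/11, i.e. x^(-1) = 1/11.
Hence x = 1/(1/11) = 11.
Check: U(11, 77/17) = 0.7778.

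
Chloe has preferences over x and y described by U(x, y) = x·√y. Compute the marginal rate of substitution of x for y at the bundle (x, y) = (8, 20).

MU_x = √y and MU_y = 0.5·x·y^(-0.5).
MRS = MU_x/MU_y = (2)·y/x.
At (8, 20): MRS = 5.
The indifference curve has slope −5 at this bundle.

MRS = 5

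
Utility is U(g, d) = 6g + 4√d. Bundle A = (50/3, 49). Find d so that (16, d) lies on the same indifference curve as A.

U(50/3, 49) = 128.
Set U(16, d) = 128 and solve.
With g = 16: 4√d = 128 − 6·16 = 32, so √d = 8 and d = 64.
Check: U(16, 64) = 128.

d = 64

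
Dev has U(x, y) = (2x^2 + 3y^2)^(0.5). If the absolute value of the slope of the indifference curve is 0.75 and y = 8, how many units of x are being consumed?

x = 9

For CES with ρ = 2, MRS = (2/3)·(y/x)^(-1).
Setting (2/3)·(8/x)^(-1) = 0.75 gives (8/x)^(-1) = 1.125, so 8/x = 8/9 and x = 9.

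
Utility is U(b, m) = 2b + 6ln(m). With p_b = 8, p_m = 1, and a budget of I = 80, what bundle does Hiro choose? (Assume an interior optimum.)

MU_b = 2, MU_m = 6/m.
MRS = 2 ÷ (6/m).
Tangency: set MRS = p_b/p_m = 8/1 = 8.
MRS depends only on m: (1/3)·m = 8 ⇒ m* = 8/(1/3) = 24.
From the budget, 8·b = 80 − 1·24 = 56, so b* = 7.

b* = 7, m* = 24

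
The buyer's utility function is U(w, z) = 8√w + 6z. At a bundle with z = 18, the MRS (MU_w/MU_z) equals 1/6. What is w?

MU_w = 8/(2√w), MU_z = 6.
MRS = 8/(2√w) ÷ 6.
MRS depends only on w: (2/3)/√w = 1/6 ⇒ √w = (2/3)/(1/6) = 4 ⇒ w = 16.

w = 16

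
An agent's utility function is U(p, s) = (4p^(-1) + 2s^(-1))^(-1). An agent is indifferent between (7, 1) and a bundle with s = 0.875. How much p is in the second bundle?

p = 14

U depends on (p, s) only through S = 4p^(-1) + 2s^(-1), so equal utility means equal S. At (7, 1): S = 18/7.
With s = 0.875: 2·0.875^(-1) = 16/7, so 4p^(-1) = 18/7 − 16/7 = 2/7, i.e. p^(-1) = 1/14.
Hence p = 1/(1/14) = 14.
Check: U(14, 0.875) = 0.3889.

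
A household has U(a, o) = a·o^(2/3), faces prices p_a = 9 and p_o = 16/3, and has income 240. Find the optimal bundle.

a* = 16, o* = 18

MU_a = o^(2/3) and MU_o = 2/3·a·o^(-1/3).
MRS = MU_a/MU_o = (1.5)·o/a.
Tangency: set MRS = p_a/p_o = 9/(16/3) = 27/16.
So (1.5)·o/a = 27/16, i.e. o = 1.125·a.
Substitute into the budget 9·a + (16/3)·o = 240: 15·a = 240, so a* = 16.
Then o* = 1.125·16 = 18.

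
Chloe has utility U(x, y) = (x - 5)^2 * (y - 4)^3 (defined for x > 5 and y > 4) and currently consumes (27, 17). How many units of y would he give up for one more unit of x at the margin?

MU_x = 2·(x−5)·(y−4)^3, MU_y = 3·(x−5)^2·(y−4)^2.
MRS = (2/3)·(y−4)/(x−5).
At (27, 17): MRS = 13/33.
The indifference curve has slope −13/33 at this bundle.

MRS = 13/33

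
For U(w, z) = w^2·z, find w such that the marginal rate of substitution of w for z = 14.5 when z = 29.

w = 4

MU_w = 2·w·z and MU_z = w^2.
MRS = MU_w/MU_z = (2/1)·z/w.
Substitute z = 29: MRS = 58/w. Setting 58/w = 14.5 gives w = 58/14.5 = 4.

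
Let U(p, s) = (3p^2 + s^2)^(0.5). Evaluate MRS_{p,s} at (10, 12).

MRS = 2.5

For CES with ρ = 2, MRS = (3/1)·(s/p)^(-1).
At (10, 12): MRS = 2.5.
The indifference curve has slope −2.5 at this bundle.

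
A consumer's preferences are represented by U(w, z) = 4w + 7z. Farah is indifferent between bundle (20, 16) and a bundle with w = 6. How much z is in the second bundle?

U(20, 16) = 192.
Set U(6, z) = 192 and solve.
4·6 + 7z = 192 ⇒ 7z = 168 ⇒ z = 24.
Check: U(6, 24) = 192.

z = 24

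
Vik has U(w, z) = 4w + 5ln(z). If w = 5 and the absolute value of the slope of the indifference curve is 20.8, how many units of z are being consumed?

MU_w = 4, MU_z = 5/z.
MRS = 4 ÷ (5/z).
MRS depends only on z: 0.8·z = 20.8 ⇒ z = 20.8/0.8 = 26.

z = 26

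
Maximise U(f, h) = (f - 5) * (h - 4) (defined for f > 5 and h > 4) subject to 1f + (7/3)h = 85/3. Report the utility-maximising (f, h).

MU_f = (h−4), MU_h = (f−5).
MRS = (h−4)/(f−5).
Tangency: set MRS = p_f/p_h = 1/(7/3) = 3/7.
So (h − 4)/(f − 5) = 3/7, i.e. (h − 4) = (3/7)·(f − 5).
Rewrite the budget in excess-of-subsistence terms: 1·(f − 5) + (7/3)·(h − 4) = 85/3 − 1·5 − (7/3)·4 = 14.
Substituting, 2·(f − 5) = 14, so f − 5 = 7 and f* = 12.
Then h − 4 = (3/7)·7 = 3, so h* = 7.

f* = 12, h* = 7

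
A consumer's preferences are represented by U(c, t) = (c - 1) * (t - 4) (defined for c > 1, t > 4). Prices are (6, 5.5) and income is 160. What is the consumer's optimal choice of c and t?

MU_c = (t−4), MU_t = (c−1).
MRS = (t−4)/(c−1).
Tangency: set MRS = p_c/p_t = 6/5.5 = 12/11.
So (t − 4)/(c − 1) = 12/11, i.e. (t − 4) = (12/11)·(c − 1).
Rewrite the budget in excess-of-subsistence terms: 6·(c − 1) + 5.5·(t − 4) = 160 − 6·1 − 5.5·4 = 132.
Substituting, 12·(c − 1) = 132, so c − 1 = 11 and c* = 12.
Then t − 4 = (12/11)·11 = 12, so t* = 16.

c* = 12, t* = 16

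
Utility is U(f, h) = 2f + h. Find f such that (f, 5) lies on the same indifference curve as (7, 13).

U(7, 13) = 27.
Set U(f, 5) = 27 and solve.
2f + 5 = 27 ⇒ 2f = 22 ⇒ f = 11.
Check: U(11, 5) = 27.

f = 11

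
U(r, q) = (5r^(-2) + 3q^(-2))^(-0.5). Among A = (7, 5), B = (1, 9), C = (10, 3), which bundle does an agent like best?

Evaluate utility at each bundle:
U(A) = 2.122.
U(B) = 0.446.
U(C) = 1.615.
Highest utility is A, so A ≻ C ≻ B.

Bundle A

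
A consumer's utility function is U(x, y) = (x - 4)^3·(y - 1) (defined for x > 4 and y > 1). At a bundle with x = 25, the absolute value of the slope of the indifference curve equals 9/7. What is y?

y = 10

MU_x = 3·(x−4)^2·(y−1), MU_y = (x−4)^3.
MRS = (3/1)·(y−1)/(x−4).
Substitute x = 25: MRS = (y − 1)/7. Setting this equal to 9/7 gives y − 1 = (9/7)·7 = 9, so y = 10.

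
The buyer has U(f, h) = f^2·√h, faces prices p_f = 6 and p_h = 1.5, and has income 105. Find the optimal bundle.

f* = 14, h* = 14

MU_f = 2·f·√h and MU_h = 0.5·f^2·h^(-0.5).
MRS = MU_f/MU_h = (4)·h/f.
Tangency: set MRS = p_f/p_h = 6/1.5 = 4.
So (4)·h/f = 4, i.e. h = f.
Substitute into the budget 6·f + 1.5·h = 105: 7.5·f = 105, so f* = 14.
Then h* = 14.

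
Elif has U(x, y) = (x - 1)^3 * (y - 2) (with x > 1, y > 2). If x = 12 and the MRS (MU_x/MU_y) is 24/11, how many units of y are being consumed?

y = 10

MU_x = 3·(x−1)^2·(y−2), MU_y = (x−1)^3.
MRS = (3/1)·(y−2)/(x−1).
Substitute x = 12: MRS = (y − 2)/(11/3). Setting this equal to 24/11 gives y − 2 = (24/11)·(11/3) = 8, so y = 10.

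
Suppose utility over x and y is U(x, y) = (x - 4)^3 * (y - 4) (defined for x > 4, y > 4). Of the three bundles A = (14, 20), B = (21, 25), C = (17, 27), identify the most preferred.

Bundle B

Evaluate utility at each bundle:
U(A) = 16000.
U(B) = 103173.
U(C) = 50531.
Highest utility is B, so B ≻ C ≻ A.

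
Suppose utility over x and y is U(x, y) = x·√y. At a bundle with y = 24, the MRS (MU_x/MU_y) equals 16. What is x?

MU_x = √y and MU_y = 0.5·x·y^(-0.5).
MRS = MU_x/MU_y = (2)·y/x.
Substitute y = 24: MRS = 48/x. Setting 48/x = 16 gives x = 48/16 = 3.

x = 3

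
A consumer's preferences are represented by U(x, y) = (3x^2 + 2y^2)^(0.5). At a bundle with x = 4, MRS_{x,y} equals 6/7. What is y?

y = 7

For CES with ρ = 2, MRS = (3/2)·(y/x)^(-1).
Setting (3/2)·(y/4)^(-1) = 6/7 gives (y/4)^(-1) = 4/7, so y/4 = 1.75 and y = 7.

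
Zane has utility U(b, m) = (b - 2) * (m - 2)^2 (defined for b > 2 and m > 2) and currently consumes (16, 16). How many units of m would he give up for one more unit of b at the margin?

MU_b = (m−2)^2, MU_m = 2·(b−2)·(m−2).
MRS = (1/2)·(m−2)/(b−2).
At (16, 16): MRS = 0.5.
The indifference curve has slope −0.5 at this bundle.

MRS = 0.5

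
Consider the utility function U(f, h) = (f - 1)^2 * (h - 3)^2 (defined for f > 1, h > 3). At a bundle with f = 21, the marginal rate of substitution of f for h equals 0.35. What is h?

MU_f = 2·(f−1)·(h−3)^2, MU_h = 2·(f−1)^2·(h−3).
MRS = (h−3)/(f−1).
Substitute f = 21: MRS = (h − 3)/20. Setting this equal to 0.35 gives h − 3 = 0.35·20 = 7, so h = 10.

h = 10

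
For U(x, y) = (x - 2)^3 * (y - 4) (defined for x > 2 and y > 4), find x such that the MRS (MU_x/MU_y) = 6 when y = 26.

x = 13

MU_x = 3·(x−2)^2·(y−4), MU_y = (x−2)^3.
MRS = (3/1)·(y−4)/(x−2).
Substitute y = 26: MRS = 66/(x − 2). Setting this equal to 6 gives x − 2 = 66/6 = 11, so x = 13.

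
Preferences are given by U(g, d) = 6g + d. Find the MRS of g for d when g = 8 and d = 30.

MU_g = 6, MU_d = 1, so MRS = 6/1 = 6 at every bundle.
At (8, 30): MRS = 6.
That is, one extra unit of g is worth 6 units of d at the margin.

MRS = 6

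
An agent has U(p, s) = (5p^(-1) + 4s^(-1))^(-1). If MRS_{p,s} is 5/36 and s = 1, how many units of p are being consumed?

p = 3

For CES with ρ = -1, MRS = (5/4)·(s/p)^2.
Setting (5/4)·(1/p)^2 = 5/36 gives (1/p)^2 = 1/9, so 1/p = 1/3 and p = 3.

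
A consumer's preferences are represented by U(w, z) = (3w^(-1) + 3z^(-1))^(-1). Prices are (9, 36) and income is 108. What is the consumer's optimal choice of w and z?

For CES with ρ = -1, MRS = (z/w)^2.
Tangency: set MRS = p_w/p_z = 9/36 = 0.25.
So (z/w)^2 = 0.25; taking the square root, z/w = 0.5, i.e. z = 0.5·w.
Substitute into the budget 9·w + 36·z = 108: 27·w = 108, so w* = 4 and z* = 0.5·4 = 2.

w* = 4, z* = 2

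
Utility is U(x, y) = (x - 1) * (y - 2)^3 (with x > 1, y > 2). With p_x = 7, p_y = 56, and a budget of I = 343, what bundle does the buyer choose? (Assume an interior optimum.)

MU_x = (y−2)^3, MU_y = 3·(x−1)·(y−2)^2.
MRS = (1/3)·(y−2)/(x−1).
Tangency: set MRS = p_x/p_y = 7/56 = 0.125.
So (1/3)·(y − 2)/(x − 1) = 0.125, i.e. (y − 2) = 0.375·(x − 1).
Rewrite the budget in excess-of-subsistence terms: 7·(x − 1) + 56·(y − 2) = 343 − 7·1 − 56·2 = 224.
Substituting, 28·(x − 1) = 224, so x − 1 = 8 and x* = 9.
Then y − 2 = 0.375·8 = 3, so y* = 5.

x* = 9, y* = 5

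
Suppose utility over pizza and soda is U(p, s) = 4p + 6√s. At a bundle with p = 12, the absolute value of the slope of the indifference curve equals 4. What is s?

MU_p = 4, MU_s = 6/(2√s).
MRS = 4 ÷ (6/(2√s)).
MRS depends only on s: (4/3)·√s = 4 ⇒ √s = 4/(4/3) = 3 ⇒ s = 9.

s = 9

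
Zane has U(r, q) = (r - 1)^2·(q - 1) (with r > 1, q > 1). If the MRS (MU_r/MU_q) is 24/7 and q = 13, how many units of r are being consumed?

MU_r = 2·(r−1)·(q−1), MU_q = (r−1)^2.
MRS = (2/1)·(q−1)/(r−1).
Substitute q = 13: MRS = 24/(r − 1). Setting this equal to 24/7 gives r − 1 = 24/(24/7) = 7, so r = 8.

r = 8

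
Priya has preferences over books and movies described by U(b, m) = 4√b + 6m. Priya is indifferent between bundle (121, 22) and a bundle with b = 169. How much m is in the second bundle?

U(121, 22) = 176.
Set U(169, m) = 176 and solve.
With b = 169: √169 = 13, so 6m = 176 − 4·13 = 124 and m = 62/3.
Check: U(169, 62/3) = 176.

m = 62/3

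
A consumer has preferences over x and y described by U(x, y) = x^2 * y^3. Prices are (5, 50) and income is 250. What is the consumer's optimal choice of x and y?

x* = 20, y* = 3

MU_x = 2·x·y^3 and MU_y = 3·x^2·y^2.
MRS = MU_x/MU_y = (2/3)·y/x.
Tangency: set MRS = p_x/p_y = 5/50 = 0.1.
So (2/3)·y/x = 0.1, i.e. y = 0.15·x.
Substitute into the budget 5·x + 50·y = 250: 12.5·x = 250, so x* = 20.
Then y* = 0.15·20 = 3.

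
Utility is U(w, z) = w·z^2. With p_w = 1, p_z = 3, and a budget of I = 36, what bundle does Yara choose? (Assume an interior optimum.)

w* = 12, z* = 8

MU_w = z^2 and MU_z = 2·w·z.
MRS = MU_w/MU_z = (1/2)·z/w.
Tangency: set MRS = p_w/p_z = 1/3.
So (1/2)·z/w = 1/3, i.e. z = (2/3)·w.
Substitute into the budget 1·w + 3·z = 36: 3·w = 36, so w* = 12.
Then z* = (2/3)·12 = 8.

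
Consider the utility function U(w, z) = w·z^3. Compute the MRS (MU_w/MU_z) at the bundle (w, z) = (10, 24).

MU_w = z^3 and MU_z = 3·w·z^2.
MRS = MU_w/MU_z = (1/3)·z/w.
At (10, 24): MRS = 0.8.
So at (10, 24) the consumer would give up 0.8 units of z for one more unit of w.

MRS = 0.8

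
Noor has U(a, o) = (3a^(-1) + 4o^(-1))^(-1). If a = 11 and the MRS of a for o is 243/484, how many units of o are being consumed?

For CES with ρ = -1, MRS = (3/4)·(o/a)^2.
Setting (3/4)·(o/11)^2 = 243/484 gives (o/11)^2 = 81/121, so o/11 = 9/11 and o = 9.

o = 9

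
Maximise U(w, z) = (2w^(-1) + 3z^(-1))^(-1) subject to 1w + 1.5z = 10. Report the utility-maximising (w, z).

w* = 4, z* = 4

For CES with ρ = -1, MRS = (2/3)·(z/w)^2.
Tangency: set MRS = p_w/p_z = 1/1.5 = 2/3.
So (z/w)^2 = 1; taking the square root, z/w = 1, i.e. z = w.
Substitute into the budget 1·w + 1.5·z = 10: 2.5·w = 10, so w* = 4 and z* = 4.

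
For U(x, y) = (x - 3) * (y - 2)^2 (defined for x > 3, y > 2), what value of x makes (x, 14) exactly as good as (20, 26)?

U(20, 26) = 9792.
Set U(x, 14) = 9792 and solve.
With y = 14: (14 − 2)^2 = 144, so (x − 3) = 9792/144 = 68.
So x = 3 + 68 = 71.
Check: U(71, 14) = 9792.

x = 71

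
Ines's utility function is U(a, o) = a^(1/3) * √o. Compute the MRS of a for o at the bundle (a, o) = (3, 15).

MU_a = 1/3·a^(-2/3)·√o and MU_o = 0.5·a^(1/3)·o^(-0.5).
MRS = MU_a/MU_o = (2/3)·o/a.
At (3, 15): MRS = 10/3.
That is, one extra unit of a is worth 10/3 units of o at the margin.

MRS = 10/3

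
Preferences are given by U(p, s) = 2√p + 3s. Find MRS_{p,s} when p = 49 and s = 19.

MU_p = 2/(2√p), MU_s = 3.
MRS = 2/(2√p) ÷ 3.
At (49, 19): MRS = 1/21.
The indifference curve has slope −1/21 at this bundle.

MRS = 1/21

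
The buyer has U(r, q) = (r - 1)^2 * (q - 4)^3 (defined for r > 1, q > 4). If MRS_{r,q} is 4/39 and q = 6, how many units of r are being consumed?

r = 14

MU_r = 2·(r−1)·(q−4)^3, MU_q = 3·(r−1)^2·(q−4)^2.
MRS = (2/3)·(q−4)/(r−1).
Substitute q = 6: MRS = (4/3)/(r − 1). Setting this equal to 4/39 gives r − 1 = (4/3)/(4/39) = 13, so r = 14.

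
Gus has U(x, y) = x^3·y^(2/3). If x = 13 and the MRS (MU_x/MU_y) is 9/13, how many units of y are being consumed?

y = 2

MU_x = 3·x^2·y^(2/3) and MU_y = 2/3·x^3·y^(-1/3).
MRS = MU_x/MU_y = (4.5)·y/x.
Substitute x = 13: MRS = y/(26/9). Setting y/(26/9) = 9/13 gives y = (9/13)·(26/9) = 2.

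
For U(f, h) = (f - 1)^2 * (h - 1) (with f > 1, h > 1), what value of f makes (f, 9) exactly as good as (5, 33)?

f = 9

U(5, 33) = 512.
Set U(f, 9) = 512 and solve.
With h = 9: (9 − 1) = 8, so (f − 1)^2 = 512/8 = 64.
Taking the square root (with f > 1): f − 1 = 8, so f = 9.
Check: U(9, 9) = 512.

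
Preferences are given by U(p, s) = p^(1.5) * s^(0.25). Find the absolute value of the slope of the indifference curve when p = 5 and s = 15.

MRS = 18

MU_p = 1.5·√p·s^(0.25) and MU_s = 0.25·p^(1.5)·s^(-0.75).
MRS = MU_p/MU_s = (6)·s/p.
At (5, 15): MRS = 18.
That is, one extra unit of p is worth 18 units of s at the margin.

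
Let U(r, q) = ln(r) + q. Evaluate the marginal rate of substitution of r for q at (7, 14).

MRS = 1/7

MU_r = 1/r, MU_q = 1.
MRS = 1/r ÷ 1.
At (7, 14): MRS = 1/7.
So at (7, 14) the consumer would give up 1/7 units of q for one more unit of r.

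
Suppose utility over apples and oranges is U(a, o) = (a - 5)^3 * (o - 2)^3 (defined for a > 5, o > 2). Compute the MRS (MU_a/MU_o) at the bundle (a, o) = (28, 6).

MRS = 4/23

MU_a = 3·(a−5)^2·(o−2)^3, MU_o = 3·(a−5)^3·(o−2)^2.
MRS = (o−2)/(a−5).
At (28, 6): MRS = 4/23.
The indifference curve has slope −4/23 at this bundle.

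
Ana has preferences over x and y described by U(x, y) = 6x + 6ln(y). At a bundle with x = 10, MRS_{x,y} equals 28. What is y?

y = 28

MU_x = 6, MU_y = 6/y.
MRS = 6 ÷ (6/y).
MRS depends only on y: y = 28 ⇒ y = 28.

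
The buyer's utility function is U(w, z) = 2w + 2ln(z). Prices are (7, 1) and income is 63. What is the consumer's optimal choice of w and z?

MU_w = 2, MU_z = 2/z.
MRS = 2 ÷ (2/z).
Tangency: set MRS = p_w/p_z = 7/1 = 7.
MRS depends only on z: z = 7 ⇒ z* = 7.
From the budget, 7·w = 63 − 1·7 = 56, so w* = 8.

w* = 8, z* = 7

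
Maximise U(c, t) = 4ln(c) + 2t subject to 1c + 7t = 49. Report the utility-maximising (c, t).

c* = 14, t* = 5

MU_c = 4/c, MU_t = 2.
MRS = 4/c ÷ 2.
Tangency: set MRS = p_c/p_t = 1/7.
MRS depends only on c: 2/c = 1/7 ⇒ c* = 2/(1/7) = 14.
From the budget, 7·t = 49 − 1·14 = 35, so t* = 5.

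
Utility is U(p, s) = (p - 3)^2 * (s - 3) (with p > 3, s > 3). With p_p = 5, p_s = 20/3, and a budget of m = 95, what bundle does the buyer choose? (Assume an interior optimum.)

p* = 11, s* = 6

MU_p = 2·(p−3)·(s−3), MU_s = (p−3)^2.
MRS = (2/1)·(s−3)/(p−3).
Tangency: set MRS = p_p/p_s = 5/(20/3) = 0.75.
So (2/1)·(s − 3)/(p − 3) = 0.75, i.e. (s − 3) = 0.375·(p − 3).
Rewrite the budget in excess-of-subsistence terms: 5·(p − 3) + (20/3)·(s − 3) = 95 − 5·3 − (20/3)·3 = 60.
Substituting, 7.5·(p − 3) = 60, so p − 3 = 8 and p* = 11.
Then s − 3 = 0.375·8 = 3, so s* = 6.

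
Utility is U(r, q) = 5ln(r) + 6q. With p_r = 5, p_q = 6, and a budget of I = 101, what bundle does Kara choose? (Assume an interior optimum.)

MU_r = 5/r, MU_q = 6.
MRS = 5/r ÷ 6.
Tangency: set MRS = p_r/p_q = 5/6.
MRS depends only on r: (5/6)/r = 5/6 ⇒ r* = (5/6)/(5/6) = 1.
From the budget, 6·q = 101 − 5·1 = 96, so q* = 16.

r* = 1, q* = 16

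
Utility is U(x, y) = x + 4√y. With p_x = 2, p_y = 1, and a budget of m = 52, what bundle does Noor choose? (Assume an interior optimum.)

x* = 18, y* = 16

MU_x = 1, MU_y = 4/(2√y).
MRS = 1 ÷ (4/(2√y)).
Tangency: set MRS = p_x/p_y = 2/1 = 2.
MRS depends only on y: 0.5·√y = 2 ⇒ √y = 2/0.5 = 4 ⇒ y* = 16.
From the budget, 2·x = 52 − 1·16 = 36, so x* = 18.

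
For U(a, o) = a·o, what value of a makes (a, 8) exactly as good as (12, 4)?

a = 6

U(12, 4) = 48.
Set U(a, 8) = 48 and solve.
With o = 8: a = 48/8 = 6.
Check: U(6, 8) = 48.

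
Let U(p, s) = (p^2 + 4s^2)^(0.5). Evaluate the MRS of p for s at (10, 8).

For CES with ρ = 2, MRS = (1/4)·(s/p)^(-1).
At (10, 8): MRS = 5/16.
The indifference curve has slope −5/16 at this bundle.

MRS = 5/16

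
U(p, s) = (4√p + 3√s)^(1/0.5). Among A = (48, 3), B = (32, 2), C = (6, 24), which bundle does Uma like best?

Evaluate utility at each bundle:
U(A) = 1083.000.
U(B) = 722.000.
U(C) = 600.000.
Highest utility is A, so A ≻ B ≻ C.

Bundle A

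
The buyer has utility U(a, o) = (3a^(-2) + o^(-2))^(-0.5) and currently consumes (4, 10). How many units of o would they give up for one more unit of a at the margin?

MRS = 46.875

For CES with ρ = -2, MRS = (3/1)·(o/a)^3.
At (4, 10): MRS = 46.875.
So at (4, 10) the consumer would give up 46.875 units of o for one more unit of a.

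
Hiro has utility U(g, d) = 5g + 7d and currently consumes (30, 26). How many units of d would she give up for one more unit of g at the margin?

MU_g = 5, MU_d = 7, so MRS = 5/7 at every bundle.
At (30, 26): MRS = 5/7.
So at (30, 26) the consumer would give up 5/7 units of d for one more unit of g.

MRS = 5/7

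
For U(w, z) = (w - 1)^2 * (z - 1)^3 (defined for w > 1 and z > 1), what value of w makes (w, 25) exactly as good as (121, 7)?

w = 16

U(121, 7) = 3110400.
Set U(w, 25) = 3110400 and solve.
With z = 25: (25 − 1)^3 = 13824, so (w − 1)^2 = 3110400/13824 = 225.
Taking the square root (with w > 1): w − 1 = 15, so w = 16.
Check: U(16, 25) = 3110400.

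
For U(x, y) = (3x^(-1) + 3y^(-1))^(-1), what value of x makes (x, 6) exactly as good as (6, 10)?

U depends on (x, y) only through S = 3x^(-1) + 3y^(-1), so equal utility means equal S. At (6, 10): S = 0.8.
With y = 6: 3·6^(-1) = 0.5, so 3x^(-1) = 0.8 − 0.5 = 0.3, i.e. x^(-1) = 0.1.
Hence x = 1/0.1 = 10.
Check: U(10, 6) = 1.25.

x = 10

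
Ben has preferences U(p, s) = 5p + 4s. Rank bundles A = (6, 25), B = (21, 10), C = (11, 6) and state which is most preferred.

Bundle B

Evaluate utility at each bundle:
U(A) = 130.
U(B) = 145.
U(C) = 79.
Highest utility is B, so B ≻ A ≻ C.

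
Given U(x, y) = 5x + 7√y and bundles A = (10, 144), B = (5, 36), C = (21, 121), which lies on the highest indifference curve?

Evaluate utility at each bundle:
U(A) = 134.000.
U(B) = 67.000.
U(C) = 182.000.
Highest utility is C, so C ≻ A ≻ B.

Bundle C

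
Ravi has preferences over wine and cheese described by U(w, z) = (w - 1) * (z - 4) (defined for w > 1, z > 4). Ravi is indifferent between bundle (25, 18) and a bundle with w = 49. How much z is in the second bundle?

z = 11

U(25, 18) = 336.
Set U(49, z) = 336 and solve.
With w = 49: (49 − 1) = 48, so (z − 4) = 336/48 = 7.
So z = 4 + 7 = 11.
Check: U(49, 11) = 336.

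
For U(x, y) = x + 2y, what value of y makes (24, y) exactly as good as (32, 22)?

U(32, 22) = 76.
Set U(24, y) = 76 and solve.
24 + 2y = 76 ⇒ 2y = 52 ⇒ y = 26.
Check: U(24, 26) = 76.

y = 26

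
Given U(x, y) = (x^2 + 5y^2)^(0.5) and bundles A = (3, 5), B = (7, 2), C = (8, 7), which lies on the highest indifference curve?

Bundle C

Evaluate utility at each bundle:
U(A) = 11.576.
U(B) = 8.307.
U(C) = 17.578.
Highest utility is C, so C ≻ A ≻ B.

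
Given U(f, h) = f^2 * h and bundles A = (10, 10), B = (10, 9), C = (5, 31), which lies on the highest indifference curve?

Bundle A

Evaluate utility at each bundle:
U(A) = 1000.
U(B) = 900.
U(C) = 775.
Highest utility is A, so A ≻ B ≻ C.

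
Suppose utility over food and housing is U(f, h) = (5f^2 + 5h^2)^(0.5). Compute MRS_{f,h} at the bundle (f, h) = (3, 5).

For CES with ρ = 2, MRS = (h/f)^(-1).
At (3, 5): MRS = 0.6.
The indifference curve has slope −0.6 at this bundle.

MRS = 0.6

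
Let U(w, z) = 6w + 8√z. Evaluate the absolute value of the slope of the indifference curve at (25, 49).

MRS = 10.5

MU_w = 6, MU_z = 8/(2√z).
MRS = 6 ÷ (8/(2√z)).
At (25, 49): MRS = 10.5.
So at (25, 49) the consumer would give up 10.5 units of z for one more unit of w.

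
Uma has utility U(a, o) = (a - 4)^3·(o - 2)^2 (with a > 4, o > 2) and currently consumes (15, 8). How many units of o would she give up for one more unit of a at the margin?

MU_a = 3·(a−4)^2·(o−2)^2, MU_o = 2·(a−4)^3·(o−2).
MRS = (3/2)·(o−2)/(a−4).
At (15, 8): MRS = 9/11.
The indifference curve has slope −9/11 at this bundle.

MRS = 9/11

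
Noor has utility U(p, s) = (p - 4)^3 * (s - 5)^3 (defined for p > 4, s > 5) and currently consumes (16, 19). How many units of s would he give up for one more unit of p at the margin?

MU_p = 3·(p−4)^2·(s−5)^3, MU_s = 3·(p−4)^3·(s−5)^2.
MRS = (s−5)/(p−4).
At (16, 19): MRS = 7/6.
That is, one extra unit of p is worth 7/6 units of s at the margin.

MRS = 7/6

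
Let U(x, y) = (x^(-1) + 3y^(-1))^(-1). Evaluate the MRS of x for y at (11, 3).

MRS = 3/121

For CES with ρ = -1, MRS = (1/3)·(y/x)^2.
At (11, 3): MRS = 3/121.
That is, one extra unit of x is worth 3/121 units of y at the margin.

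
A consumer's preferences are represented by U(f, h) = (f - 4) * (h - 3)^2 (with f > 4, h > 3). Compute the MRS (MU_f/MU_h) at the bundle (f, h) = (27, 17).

MU_f = (h−3)^2, MU_h = 2·(f−4)·(h−3).
MRS = (1/2)·(h−3)/(f−4).
At (27, 17): MRS = 7/23.
The indifference curve has slope −7/23 at this bundle.

MRS = 7/23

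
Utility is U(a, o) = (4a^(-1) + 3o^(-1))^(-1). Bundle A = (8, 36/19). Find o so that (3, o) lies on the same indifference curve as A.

o = 4

U depends on (a, o) only through S = 4a^(-1) + 3o^(-1), so equal utility means equal S. At (8, 36/19): S = 25/12.
With a = 3: 4·3^(-1) = 4/3, so 3o^(-1) = 25/12 − 4/3 = 0.75, i.e. o^(-1) = 0.25.
Hence o = 1/0.25 = 4.
Check: U(3, 4) = 0.48.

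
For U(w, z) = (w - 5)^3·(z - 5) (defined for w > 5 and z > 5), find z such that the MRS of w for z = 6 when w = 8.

MU_w = 3·(w−5)^2·(z−5), MU_z = (w−5)^3.
MRS = (3/1)·(z−5)/(w−5).
Substitute w = 8: MRS = (z − 5)/1. Setting this equal to 6 gives z − 5 = 6·1 = 6, so z = 11.

z = 11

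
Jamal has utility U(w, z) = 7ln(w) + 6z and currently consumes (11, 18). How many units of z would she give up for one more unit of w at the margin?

MU_w = 7/w, MU_z = 6.
MRS = 7/w ÷ 6.
At (11, 18): MRS = 7/66.
That is, one extra unit of w is worth 7/66 units of z at the margin.

MRS = 7/66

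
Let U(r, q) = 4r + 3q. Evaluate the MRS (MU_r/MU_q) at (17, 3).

MU_r = 4, MU_q = 3, so MRS = 4/3 at every bundle.
At (17, 3): MRS = 4/3.
The indifference curve has slope −4/3 at this bundle.

MRS = 4/3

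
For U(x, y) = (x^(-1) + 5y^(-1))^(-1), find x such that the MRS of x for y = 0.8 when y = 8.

x = 4

For CES with ρ = -1, MRS = (1/5)·(y/x)^2.
Setting (1/5)·(8/x)^2 = 0.8 gives (8/x)^2 = 4, so 8/x = 2 and x = 4.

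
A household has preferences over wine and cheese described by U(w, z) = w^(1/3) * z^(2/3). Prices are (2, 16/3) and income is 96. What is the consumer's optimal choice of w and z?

w* = 16, z* = 12

MU_w = 1/3·w^(-2/3)·z^(2/3) and MU_z = 2/3·w^(1/3)·z^(-1/3).
MRS = MU_w/MU_z = (0.5)·z/w.
Tangency: set MRS = p_w/p_z = 2/(16/3) = 0.375.
So (0.5)·z/w = 0.375, i.e. z = 0.75·w.
Substitute into the budget 2·w + (16/3)·z = 96: 6·w = 96, so w* = 16.
Then z* = 0.75·16 = 12.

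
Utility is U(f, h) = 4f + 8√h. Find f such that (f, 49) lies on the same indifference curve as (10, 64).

f = 12

U(10, 64) = 104.
Set U(f, 49) = 104 and solve.
With h = 49: √49 = 7, so 4f = 104 − 8·7 = 48 and f = 12.
Check: U(12, 49) = 104.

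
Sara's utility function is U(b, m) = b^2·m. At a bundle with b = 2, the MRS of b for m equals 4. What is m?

MU_b = 2·b·m and MU_m = b^2.
MRS = MU_b/MU_m = (2/1)·m/b.
Substitute b = 2: MRS = m/1. Setting m/1 = 4 gives m = 4·1 = 4.

m = 4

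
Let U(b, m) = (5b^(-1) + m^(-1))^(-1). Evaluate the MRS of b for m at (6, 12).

For CES with ρ = -1, MRS = (5/1)·(m/b)^2.
At (6, 12): MRS = 20.
So at (6, 12) the consumer would give up 20 units of m for one more unit of b.

MRS = 20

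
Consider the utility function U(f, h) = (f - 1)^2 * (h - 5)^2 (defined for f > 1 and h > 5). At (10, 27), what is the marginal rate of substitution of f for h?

MU_f = 2·(f−1)·(h−5)^2, MU_h = 2·(f−1)^2·(h−5).
MRS = (h−5)/(f−1).
At (10, 27): MRS = 22/9.
The indifference curve has slope −22/9 at this bundle.

MRS = 22/9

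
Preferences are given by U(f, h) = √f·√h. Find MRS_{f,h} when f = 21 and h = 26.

MRS = 26/21

MU_f = 0.5·f^(-0.5)·√h and MU_h = 0.5·√f·h^(-0.5).
MRS = MU_f/MU_h = h/f.
At (21, 26): MRS = 26/21.
So at (21, 26) the consumer would give up 26/21 units of h for one more unit of f.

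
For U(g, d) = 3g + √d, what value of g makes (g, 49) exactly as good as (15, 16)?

U(15, 16) = 49.
Set U(g, 49) = 49 and solve.
With d = 49: √49 = 7, so 3g = 49 − 7 = 42 and g = 14.
Check: U(14, 49) = 49.

g = 14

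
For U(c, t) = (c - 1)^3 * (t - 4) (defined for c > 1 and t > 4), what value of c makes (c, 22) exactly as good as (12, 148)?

c = 23

U(12, 148) = 191664.
Set U(c, 22) = 191664 and solve.
With t = 22: (22 − 4) = 18, so (c − 1)^3 = 191664/18 = 10648.
Taking the cube root (with c > 1): c − 1 = 22, so c = 23.
Check: U(23, 22) = 191664.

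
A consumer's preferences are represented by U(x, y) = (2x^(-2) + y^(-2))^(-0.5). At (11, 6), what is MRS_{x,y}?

MRS = 432/1331

For CES with ρ = -2, MRS = (2/1)·(y/x)^3.
At (11, 6): MRS = 432/1331.
So at (11, 6) the consumer would give up 432/1331 units of y for one more unit of x.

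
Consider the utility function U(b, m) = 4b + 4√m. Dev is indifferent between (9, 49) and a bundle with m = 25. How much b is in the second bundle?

b = 11

U(9, 49) = 64.
Set U(b, 25) = 64 and solve.
With m = 25: √25 = 5, so 4b = 64 − 4·5 = 44 and b = 11.
Check: U(11, 25) = 64.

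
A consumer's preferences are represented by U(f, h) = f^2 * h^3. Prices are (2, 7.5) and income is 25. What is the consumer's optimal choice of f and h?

MU_f = 2·f·h^3 and MU_h = 3·f^2·h^2.
MRS = MU_f/MU_h = (2/3)·h/f.
Tangency: set MRS = p_f/p_h = 2/7.5 = 4/15.
So (2/3)·h/f = 4/15, i.e. h = 0.4·f.
Substitute into the budget 2·f + 7.5·h = 25: 5·f = 25, so f* = 5.
Then h* = 0.4·5 = 2.

f* = 5, h* = 2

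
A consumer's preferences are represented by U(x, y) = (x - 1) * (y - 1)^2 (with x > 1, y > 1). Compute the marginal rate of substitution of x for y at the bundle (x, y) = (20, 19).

MRS = 9/19

MU_x = (y−1)^2, MU_y = 2·(x−1)·(y−1).
MRS = (1/2)·(y−1)/(x−1).
At (20, 19): MRS = 9/19.
That is, one extra unit of x is worth 9/19 units of y at the margin.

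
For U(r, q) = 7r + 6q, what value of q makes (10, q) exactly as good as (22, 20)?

q = 34

U(22, 20) = 274.
Set U(10, q) = 274 and solve.
7·10 + 6q = 274 ⇒ 6q = 204 ⇒ q = 34.
Check: U(10, 34) = 274.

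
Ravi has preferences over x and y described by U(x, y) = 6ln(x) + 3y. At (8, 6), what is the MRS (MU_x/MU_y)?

MU_x = 6/x, MU_y = 3.
MRS = 6/x ÷ 3.
At (8, 6): MRS = 0.25.
So at (8, 6) the consumer would give up 0.25 units of y for one more unit of x.

MRS = 0.25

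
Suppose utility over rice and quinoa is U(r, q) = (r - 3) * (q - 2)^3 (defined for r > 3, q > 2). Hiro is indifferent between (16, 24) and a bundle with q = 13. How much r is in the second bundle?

r = 107

U(16, 24) = 138424.
Set U(r, 13) = 138424 and solve.
With q = 13: (13 − 2)^3 = 1331, so (r − 3) = 138424/1331 = 104.
So r = 3 + 104 = 107.
Check: U(107, 13) = 138424.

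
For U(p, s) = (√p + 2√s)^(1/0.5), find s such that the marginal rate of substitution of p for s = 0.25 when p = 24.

For CES with ρ = 0.5, MRS = (1/2)·√(s/p).
Setting (1/2)·√(s/24) = 0.25 gives √(s/24) = 0.5, so s/24 = 0.25 and s = 6.

s = 6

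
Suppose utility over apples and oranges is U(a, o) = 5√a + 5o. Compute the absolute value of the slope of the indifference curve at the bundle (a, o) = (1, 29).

MU_a = 5/(2√a), MU_o = 5.
MRS = 5/(2√a) ÷ 5.
At (1, 29): MRS = 0.5.
That is, one extra unit of a is worth 0.5 units of o at the margin.

MRS = 0.5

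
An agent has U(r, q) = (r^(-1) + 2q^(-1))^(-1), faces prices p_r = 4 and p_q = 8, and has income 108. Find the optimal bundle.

r* = 9, q* = 9

For CES with ρ = -1, MRS = (1/2)·(q/r)^2.
Tangency: set MRS = p_r/p_q = 4/8 = 0.5.
So (q/r)^2 = 1; taking the square root, q/r = 1, i.e. q = r.
Substitute into the budget 4·r + 8·q = 108: 12·r = 108, so r* = 9 and q* = 9.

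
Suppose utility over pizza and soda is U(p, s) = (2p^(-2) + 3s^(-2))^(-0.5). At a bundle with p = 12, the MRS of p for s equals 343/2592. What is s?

s = 7

For CES with ρ = -2, MRS = (2/3)·(s/p)^3.
Setting (2/3)·(s/12)^3 = 343/2592 gives (s/12)^3 = 343/1728, so s/12 = 7/12 and s = 7.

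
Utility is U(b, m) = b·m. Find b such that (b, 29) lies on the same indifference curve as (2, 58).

U(2, 58) = 116.
Set U(b, 29) = 116 and solve.
With m = 29: b = 116/29 = 4.
Check: U(4, 29) = 116.

b = 4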